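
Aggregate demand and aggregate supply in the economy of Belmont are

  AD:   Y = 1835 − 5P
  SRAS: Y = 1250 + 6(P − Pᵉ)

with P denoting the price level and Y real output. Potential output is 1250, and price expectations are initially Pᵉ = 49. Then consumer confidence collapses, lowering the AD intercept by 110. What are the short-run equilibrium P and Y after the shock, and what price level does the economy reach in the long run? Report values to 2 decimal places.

AD shifts left: new AD is Y = 1725 − 5P. With Pᵉ = 49, SRAS is Y = 956 + 6P.
Short run: 1725 − 5P = 956 + 6P gives 769 = 11P, so P = 69.91 and Y = 1725 − 5P = 1375.45.
Y = 1375.45 is above potential 1250; expectations adjust and SRAS shifts left until Y = 1250.
Long run: on the new AD curve, 1250 = 1725 − 5P gives P = 95.00.

Short run: P = 69.91, Y = 1375.45. Long run: P = 95.00.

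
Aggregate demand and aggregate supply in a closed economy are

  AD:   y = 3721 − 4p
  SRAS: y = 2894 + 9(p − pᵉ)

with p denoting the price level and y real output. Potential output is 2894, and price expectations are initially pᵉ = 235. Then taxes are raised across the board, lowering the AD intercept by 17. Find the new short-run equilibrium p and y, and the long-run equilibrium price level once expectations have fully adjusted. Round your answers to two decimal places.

AD shifts left: new AD is y = 3704 − 4p. With pᵉ = 235, SRAS is y = 779 + 9p.
Short run: 3704 − 4p = 779 + 9p gives 2925 = 13p, so p = 225.00 and y = 3704 − 4p = 2804.00.
y = 2804.00 is below potential 2894; expectations adjust and SRAS shifts right until y = 2894.
Long run: on the new AD curve, 2894 = 3704 − 4p gives p = 202.50.

Short run: p = 225.00, y = 2804.00. Long run: p = 202.50.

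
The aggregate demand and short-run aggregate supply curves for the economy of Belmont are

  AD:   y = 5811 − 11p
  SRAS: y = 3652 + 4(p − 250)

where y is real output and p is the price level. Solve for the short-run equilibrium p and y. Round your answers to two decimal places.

p = 210.60, y = 3494.40

Write SRAS as y = 3652 + 4p − 1000 = 2652 + 4p.
Set AD = SRAS: 5811 − 11p = 2652 + 4p, so 3159 = 15p and p = 210.60.
Substituting into AD, y = 5811 − 11p = 3494.40.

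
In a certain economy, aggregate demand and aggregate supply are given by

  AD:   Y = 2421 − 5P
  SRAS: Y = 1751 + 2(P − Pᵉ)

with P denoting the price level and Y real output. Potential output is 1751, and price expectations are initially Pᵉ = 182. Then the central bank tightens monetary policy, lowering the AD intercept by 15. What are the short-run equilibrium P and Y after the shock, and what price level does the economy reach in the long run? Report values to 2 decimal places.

Short run: P = 145.57, Y = 1678.14. Long run: P = 131.00.

AD shifts left: new AD is Y = 2406 − 5P. With Pᵉ = 182, SRAS is Y = 1387 + 2P.
Short run: 2406 − 5P = 1387 + 2P gives 1019 = 7P, so P = 145.57 and Y = 2406 − 5P = 1678.14.
Y = 1678.14 is below potential 1751; expectations adjust and SRAS shifts right until Y = 1751.
Long run: on the new AD curve, 1751 = 2406 − 5P gives P = 131.00.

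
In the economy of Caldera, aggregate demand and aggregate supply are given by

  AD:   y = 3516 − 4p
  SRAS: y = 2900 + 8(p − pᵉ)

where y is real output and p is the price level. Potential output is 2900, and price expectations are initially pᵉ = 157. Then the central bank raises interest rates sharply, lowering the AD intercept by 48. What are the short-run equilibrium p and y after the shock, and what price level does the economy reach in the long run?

Short run: p = 152, y = 2860. Long run: p = 142.

AD shifts left: new AD is y = 3468 − 4p. With pᵉ = 157, SRAS is y = 1644 + 8p.
Short run: 3468 − 4p = 1644 + 8p gives 1824 = 12p, so p = 152 and y = 3468 − 4·152 = 2860.
y = 2860 is below potential 2900; expectations adjust and SRAS shifts right until y = 2900.
Long run: on the new AD curve, 2900 = 3468 − 4p gives p = 142.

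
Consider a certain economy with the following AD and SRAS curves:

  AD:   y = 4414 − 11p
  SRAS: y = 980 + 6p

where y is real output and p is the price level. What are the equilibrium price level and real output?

Set AD = SRAS: 4414 − 11p = 980 + 6p, so 3434 = 17p and p = 202.
Then y = 4414 − 11·202 = 2192.

p = 202, y = 2192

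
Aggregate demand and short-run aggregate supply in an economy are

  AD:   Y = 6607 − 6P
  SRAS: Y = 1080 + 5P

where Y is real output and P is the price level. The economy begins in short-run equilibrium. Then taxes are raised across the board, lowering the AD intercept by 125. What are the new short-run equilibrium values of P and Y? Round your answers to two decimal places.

This is a negative demand shock: AD shifts left.
New AD: Y = 6482 − 6P.
Set AD = SRAS: 6482 − 6P = 1080 + 5P, so 5402 = 11P and P = 491.09.
Substituting into AD, Y = 3535.45.

P = 491.09, Y = 3535.45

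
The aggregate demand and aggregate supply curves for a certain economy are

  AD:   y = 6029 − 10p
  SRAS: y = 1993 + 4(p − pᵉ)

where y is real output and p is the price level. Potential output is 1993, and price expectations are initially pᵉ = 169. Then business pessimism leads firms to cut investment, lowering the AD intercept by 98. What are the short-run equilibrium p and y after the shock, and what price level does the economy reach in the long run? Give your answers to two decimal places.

Short run: p = 329.57, y = 2635.29. Long run: p = 393.80.

AD shifts left: new AD is y = 5931 − 10p. With pᵉ = 169, SRAS is y = 1317 + 4p.
Short run: 5931 − 10p = 1317 + 4p gives 4614 = 14p, so p = 329.57 and y = 5931 − 10p = 2635.29.
y = 2635.29 is above potential 1993; expectations adjust and SRAS shifts left until y = 1993.
Long run: on the new AD curve, 1993 = 5931 − 10p gives p = 393.80.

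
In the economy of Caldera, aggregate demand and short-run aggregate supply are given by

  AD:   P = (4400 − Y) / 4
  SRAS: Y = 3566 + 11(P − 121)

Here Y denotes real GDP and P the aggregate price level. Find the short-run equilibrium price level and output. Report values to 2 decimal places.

P = 144.33, Y = 3822.67

Write SRAS as Y = 3566 + 11P − 1331 = 2235 + 11P.
Rearrange AD to Y = 4400 − 4P.
Set AD = SRAS: 4400 − 4P = 2235 + 11P, so 2165 = 15P and P = 144.33.
Substituting into AD, Y = 4400 − 4P = 3822.67.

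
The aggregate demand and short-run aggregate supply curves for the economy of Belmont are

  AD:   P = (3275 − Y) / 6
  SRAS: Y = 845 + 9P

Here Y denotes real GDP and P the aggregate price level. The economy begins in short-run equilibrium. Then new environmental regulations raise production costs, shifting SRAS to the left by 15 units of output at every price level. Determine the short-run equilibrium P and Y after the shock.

P = 163, Y = 2297

This is a negative supply shock: SRAS shifts left.
New SRAS: Y = 830 + 9P.
Set AD = SRAS: 3275 − 6P = 830 + 9P, so 2445 = 15P and P = 163.
Y = 3275 − 6·163 = 2297.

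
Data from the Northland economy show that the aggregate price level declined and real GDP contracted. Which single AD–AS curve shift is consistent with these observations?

AD shifted left

P fell and Y fell. An AD shift moves P and Y in the same direction; an SRAS shift moves them in opposite directions.
Here P and Y moved in the same direction, so the AD curve shifted.
Since Y fell, AD shifted left.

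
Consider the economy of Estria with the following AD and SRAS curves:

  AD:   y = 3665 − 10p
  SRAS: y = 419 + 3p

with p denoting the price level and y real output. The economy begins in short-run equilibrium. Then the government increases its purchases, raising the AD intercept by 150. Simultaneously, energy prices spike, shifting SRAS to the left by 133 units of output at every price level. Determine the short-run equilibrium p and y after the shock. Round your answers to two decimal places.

p = 271.46, y = 1100.38

After both shocks: AD is y = 3815 − 10p and SRAS is y = 286 + 3p.
Setting them equal: 3529 = 13p, so p = 271.46.
Substituting into AD, y = 1100.38.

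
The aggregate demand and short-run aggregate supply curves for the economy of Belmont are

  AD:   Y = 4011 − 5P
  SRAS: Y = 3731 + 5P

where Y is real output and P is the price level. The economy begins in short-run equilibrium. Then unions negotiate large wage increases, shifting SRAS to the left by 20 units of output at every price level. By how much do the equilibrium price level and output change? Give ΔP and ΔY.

ΔP = +2, ΔY = -10

This is a negative supply shock: SRAS shifts left.
New SRAS: Y = 3711 + 5P.
Set AD = SRAS: 4011 − 5P = 3711 + 5P, so 300 = 10P and P = 30.
Y = 4011 − 5·30 = 3861.
Initially P = 28, Y = 3871, so ΔP = +2 and ΔY = -10.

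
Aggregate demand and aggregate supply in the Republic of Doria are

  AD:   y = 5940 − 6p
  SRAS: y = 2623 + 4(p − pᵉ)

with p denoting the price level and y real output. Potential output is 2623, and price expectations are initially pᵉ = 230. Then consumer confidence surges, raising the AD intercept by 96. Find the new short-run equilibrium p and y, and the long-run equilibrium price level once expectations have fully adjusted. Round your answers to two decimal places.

Short run: p = 433.30, y = 3436.20. Long run: p = 568.83.

AD shifts right: new AD is y = 6036 − 6p. With pᵉ = 230, SRAS is y = 1703 + 4p.
Short run: 6036 − 6p = 1703 + 4p gives 4333 = 10p, so p = 433.30 and y = 6036 − 6p = 3436.20.
y = 3436.20 is above potential 2623; expectations adjust and SRAS shifts left until y = 2623.
Long run: on the new AD curve, 2623 = 6036 − 6p gives p = 568.83.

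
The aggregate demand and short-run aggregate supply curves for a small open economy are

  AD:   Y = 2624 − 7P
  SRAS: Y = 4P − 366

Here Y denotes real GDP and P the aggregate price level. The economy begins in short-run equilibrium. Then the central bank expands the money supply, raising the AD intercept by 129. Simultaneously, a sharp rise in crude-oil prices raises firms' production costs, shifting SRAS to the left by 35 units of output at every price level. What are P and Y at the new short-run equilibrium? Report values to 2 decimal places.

After both shocks: AD is Y = 2753 − 7P and SRAS is Y = 4P − 401.
Setting them equal: 3154 = 11P, so P = 286.73.
Substituting into AD, Y = 745.91.

P = 286.73, Y = 745.91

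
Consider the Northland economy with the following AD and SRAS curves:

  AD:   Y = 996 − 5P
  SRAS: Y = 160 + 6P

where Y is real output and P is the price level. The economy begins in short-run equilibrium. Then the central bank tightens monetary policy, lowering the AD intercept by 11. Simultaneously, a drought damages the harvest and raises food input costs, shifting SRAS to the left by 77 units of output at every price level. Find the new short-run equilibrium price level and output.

P = 82, Y = 575

After both shocks: AD is Y = 985 − 5P and SRAS is Y = 83 + 6P.
Setting them equal: 902 = 11P, so P = 82.
Y = 985 − 5·82 = 575.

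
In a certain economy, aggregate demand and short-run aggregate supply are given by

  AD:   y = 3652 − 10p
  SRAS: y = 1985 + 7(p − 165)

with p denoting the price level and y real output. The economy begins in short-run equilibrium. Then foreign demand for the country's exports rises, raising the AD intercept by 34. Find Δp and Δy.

Δp = +2, Δy = +14

This is a positive demand shock: AD shifts right.
New AD: y = 3686 − 10p.
SRAS can be written y = 830 + 7p.
Set AD = SRAS: 3686 − 10p = 830 + 7p, so 2856 = 17p and p = 168.
y = 3686 − 10·168 = 2006.
Initially p = 166, y = 1992, so Δp = +2 and Δy = +14.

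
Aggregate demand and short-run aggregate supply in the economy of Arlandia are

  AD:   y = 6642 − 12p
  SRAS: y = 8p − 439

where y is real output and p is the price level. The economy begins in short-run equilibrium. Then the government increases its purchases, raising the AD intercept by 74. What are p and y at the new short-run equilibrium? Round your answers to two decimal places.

This is a positive demand shock: AD shifts right.
New AD: y = 6716 − 12p.
Set AD = SRAS: 6716 − 12p = 8p − 439, so 7155 = 20p and p = 357.75.
Substituting into AD, y = 2423.00.

p = 357.75, y = 2423.00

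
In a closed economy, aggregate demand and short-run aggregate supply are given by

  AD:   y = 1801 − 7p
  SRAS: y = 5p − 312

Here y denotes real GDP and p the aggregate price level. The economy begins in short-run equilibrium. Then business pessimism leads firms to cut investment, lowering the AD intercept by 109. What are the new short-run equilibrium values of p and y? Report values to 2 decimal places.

p = 167.00, y = 523.00

This is a negative demand shock: AD shifts left.
New AD: y = 1692 − 7p.
Set AD = SRAS: 1692 − 7p = 5p − 312, so 2004 = 12p and p = 167.00.
Substituting into AD, y = 523.00.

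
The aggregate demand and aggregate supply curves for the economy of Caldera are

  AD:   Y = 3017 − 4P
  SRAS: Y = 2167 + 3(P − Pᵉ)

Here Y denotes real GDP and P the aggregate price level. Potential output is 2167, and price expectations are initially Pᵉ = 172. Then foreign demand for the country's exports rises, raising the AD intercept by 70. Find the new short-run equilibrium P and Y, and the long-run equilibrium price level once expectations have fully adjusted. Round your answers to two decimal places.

Short run: P = 205.14, Y = 2266.43. Long run: P = 230.00.

AD shifts right: new AD is Y = 3087 − 4P. With Pᵉ = 172, SRAS is Y = 1651 + 3P.
Short run: 3087 − 4P = 1651 + 3P gives 1436 = 7P, so P = 205.14 and Y = 3087 − 4P = 2266.43.
Y = 2266.43 is above potential 2167; expectations adjust and SRAS shifts left until Y = 2167.
Long run: on the new AD curve, 2167 = 3087 − 4P gives P = 230.00.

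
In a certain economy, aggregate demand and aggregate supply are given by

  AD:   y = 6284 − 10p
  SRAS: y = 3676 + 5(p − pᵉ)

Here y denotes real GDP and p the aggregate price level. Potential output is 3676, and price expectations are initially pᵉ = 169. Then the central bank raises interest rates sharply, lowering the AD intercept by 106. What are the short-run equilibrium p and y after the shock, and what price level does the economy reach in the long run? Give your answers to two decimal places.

Short run: p = 223.13, y = 3946.67. Long run: p = 250.20.

AD shifts left: new AD is y = 6178 − 10p. With pᵉ = 169, SRAS is y = 2831 + 5p.
Short run: 6178 − 10p = 2831 + 5p gives 3347 = 15p, so p = 223.13 and y = 6178 − 10p = 3946.67.
y = 3946.67 is above potential 3676; expectations adjust and SRAS shifts left until y = 3676.
Long run: on the new AD curve, 3676 = 6178 − 10p gives p = 250.20.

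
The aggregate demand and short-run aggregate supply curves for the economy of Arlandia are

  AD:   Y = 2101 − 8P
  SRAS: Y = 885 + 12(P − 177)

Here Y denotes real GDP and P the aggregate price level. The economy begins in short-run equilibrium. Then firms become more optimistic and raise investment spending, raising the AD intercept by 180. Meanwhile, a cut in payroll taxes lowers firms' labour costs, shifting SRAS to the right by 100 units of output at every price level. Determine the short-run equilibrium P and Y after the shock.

P = 171, Y = 913

After both shocks: AD is Y = 2281 − 8P and SRAS is Y = 12P − 1139.
Setting them equal: 3420 = 20P, so P = 171.
Y = 2281 − 8·171 = 913.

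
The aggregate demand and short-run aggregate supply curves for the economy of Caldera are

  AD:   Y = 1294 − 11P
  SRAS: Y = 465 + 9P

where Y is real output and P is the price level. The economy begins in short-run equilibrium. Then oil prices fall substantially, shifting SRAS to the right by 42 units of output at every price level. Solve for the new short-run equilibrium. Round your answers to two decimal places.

This is a positive supply shock: SRAS shifts right.
New SRAS: Y = 507 + 9P.
Set AD = SRAS: 1294 − 11P = 507 + 9P, so 787 = 20P and P = 39.35.
Substituting into AD, Y = 861.15.

P = 39.35, Y = 861.15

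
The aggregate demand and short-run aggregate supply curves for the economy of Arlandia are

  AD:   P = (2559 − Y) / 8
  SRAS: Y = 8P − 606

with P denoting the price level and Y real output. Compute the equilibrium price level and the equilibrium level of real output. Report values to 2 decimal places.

P = 197.81, Y = 976.50

Rearrange AD to Y = 2559 − 8P.
Set AD = SRAS: 2559 − 8P = 8P − 606, so 3165 = 16P and P = 197.81.
Substituting into AD, Y = 2559 − 8P = 976.50.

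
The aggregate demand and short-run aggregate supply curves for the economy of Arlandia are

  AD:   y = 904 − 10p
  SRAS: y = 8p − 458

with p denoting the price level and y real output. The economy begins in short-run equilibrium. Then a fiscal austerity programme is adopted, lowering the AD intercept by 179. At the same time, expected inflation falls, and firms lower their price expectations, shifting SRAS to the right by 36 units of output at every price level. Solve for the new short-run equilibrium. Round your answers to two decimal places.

p = 63.72, y = 87.78

After both shocks: AD is y = 725 − 10p and SRAS is y = 8p − 422.
Setting them equal: 1147 = 18p, so p = 63.72.
Substituting into AD, y = 87.78.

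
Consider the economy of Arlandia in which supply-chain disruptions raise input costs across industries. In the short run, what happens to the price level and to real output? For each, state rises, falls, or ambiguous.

This is an adverse supply shock: SRAS shifts left.
Moving along the downward-sloping AD curve, P rises and Y falls.

Price level: rises; output: falls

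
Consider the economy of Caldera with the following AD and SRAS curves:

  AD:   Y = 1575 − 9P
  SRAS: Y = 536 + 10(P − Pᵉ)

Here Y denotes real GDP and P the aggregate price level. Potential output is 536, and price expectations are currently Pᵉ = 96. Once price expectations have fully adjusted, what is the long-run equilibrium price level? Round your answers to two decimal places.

Long-run P = 115.44

Short run: with Pᵉ = 96, SRAS is Y = 10P − 424. Setting AD = SRAS gives 1999 = 19P, so P = 105.21 and Y = 1575 − 9P = 628.11.
Output 628.11 is above potential 536, so over time expected prices rise and SRAS shifts left until Y returns to 536.
Long run: Y = 536 on the AD curve gives 536 = 1575 − 9P, so P = 115.44.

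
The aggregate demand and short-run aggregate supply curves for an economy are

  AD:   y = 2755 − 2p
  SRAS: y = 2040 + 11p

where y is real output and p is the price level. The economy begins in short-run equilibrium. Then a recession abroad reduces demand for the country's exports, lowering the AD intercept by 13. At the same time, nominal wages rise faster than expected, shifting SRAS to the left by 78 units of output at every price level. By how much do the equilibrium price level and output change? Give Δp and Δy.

After both shocks: AD is y = 2742 − 2p and SRAS is y = 1962 + 11p.
Setting them equal: 780 = 13p, so p = 60.
y = 2742 − 2·60 = 2622.
Initially p = 55, y = 2645, so Δp = +5 and Δy = -23.

Δp = +5, Δy = -23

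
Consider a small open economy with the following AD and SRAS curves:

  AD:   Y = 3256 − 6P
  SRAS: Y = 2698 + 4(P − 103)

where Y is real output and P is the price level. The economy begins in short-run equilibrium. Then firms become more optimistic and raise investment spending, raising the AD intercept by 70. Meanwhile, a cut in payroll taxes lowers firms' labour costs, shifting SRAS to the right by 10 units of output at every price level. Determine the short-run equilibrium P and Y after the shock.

P = 103, Y = 2708

After both shocks: AD is Y = 3326 − 6P and SRAS is Y = 2296 + 4P.
Setting them equal: 1030 = 10P, so P = 103.
Y = 3326 − 6·103 = 2708.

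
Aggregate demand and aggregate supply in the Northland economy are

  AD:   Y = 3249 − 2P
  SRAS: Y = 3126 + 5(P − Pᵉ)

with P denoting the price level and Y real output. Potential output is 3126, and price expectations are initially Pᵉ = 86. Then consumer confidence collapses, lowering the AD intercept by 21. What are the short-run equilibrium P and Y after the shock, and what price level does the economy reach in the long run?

AD shifts left: new AD is Y = 3228 − 2P. With Pᵉ = 86, SRAS is Y = 2696 + 5P.
Short run: 3228 − 2P = 2696 + 5P gives 532 = 7P, so P = 76 and Y = 3228 − 2·76 = 3076.
Y = 3076 is below potential 3126; expectations adjust and SRAS shifts right until Y = 3126.
Long run: on the new AD curve, 3126 = 3228 − 2P gives P = 51.

Short run: P = 76, Y = 3076. Long run: P = 51.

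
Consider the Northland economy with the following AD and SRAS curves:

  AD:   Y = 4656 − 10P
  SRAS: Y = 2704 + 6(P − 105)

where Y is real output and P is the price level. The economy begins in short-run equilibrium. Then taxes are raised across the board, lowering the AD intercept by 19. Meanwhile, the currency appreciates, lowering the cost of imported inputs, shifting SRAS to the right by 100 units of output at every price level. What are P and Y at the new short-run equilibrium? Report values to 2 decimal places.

After both shocks: AD is Y = 4637 − 10P and SRAS is Y = 2174 + 6P.
Setting them equal: 2463 = 16P, so P = 153.94.
Substituting into AD, Y = 3097.63.

P = 153.94, Y = 3097.63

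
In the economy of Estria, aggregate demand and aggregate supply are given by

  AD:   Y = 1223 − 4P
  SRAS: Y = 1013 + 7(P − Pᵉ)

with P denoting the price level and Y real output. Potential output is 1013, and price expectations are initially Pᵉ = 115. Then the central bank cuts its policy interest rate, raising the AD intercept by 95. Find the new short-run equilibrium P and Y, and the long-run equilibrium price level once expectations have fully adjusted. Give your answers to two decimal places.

Short run: P = 100.91, Y = 914.36. Long run: P = 76.25.

AD shifts right: new AD is Y = 1318 − 4P. With Pᵉ = 115, SRAS is Y = 208 + 7P.
Short run: 1318 − 4P = 208 + 7P gives 1110 = 11P, so P = 100.91 and Y = 1318 − 4P = 914.36.
Y = 914.36 is below potential 1013; expectations adjust and SRAS shifts right until Y = 1013.
Long run: on the new AD curve, 1013 = 1318 − 4P gives P = 76.25.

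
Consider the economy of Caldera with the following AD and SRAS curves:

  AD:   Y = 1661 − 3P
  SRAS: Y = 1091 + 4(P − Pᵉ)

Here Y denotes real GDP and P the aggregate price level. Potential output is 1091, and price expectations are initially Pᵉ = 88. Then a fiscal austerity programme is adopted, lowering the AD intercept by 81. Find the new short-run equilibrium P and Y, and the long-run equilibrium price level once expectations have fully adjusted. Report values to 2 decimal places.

Short run: P = 120.14, Y = 1219.57. Long run: P = 163.00.

AD shifts left: new AD is Y = 1580 − 3P. With Pᵉ = 88, SRAS is Y = 739 + 4P.
Short run: 1580 − 3P = 739 + 4P gives 841 = 7P, so P = 120.14 and Y = 1580 − 3P = 1219.57.
Y = 1219.57 is above potential 1091; expectations adjust and SRAS shifts left until Y = 1091.
Long run: on the new AD curve, 1091 = 1580 − 3P gives P = 163.00.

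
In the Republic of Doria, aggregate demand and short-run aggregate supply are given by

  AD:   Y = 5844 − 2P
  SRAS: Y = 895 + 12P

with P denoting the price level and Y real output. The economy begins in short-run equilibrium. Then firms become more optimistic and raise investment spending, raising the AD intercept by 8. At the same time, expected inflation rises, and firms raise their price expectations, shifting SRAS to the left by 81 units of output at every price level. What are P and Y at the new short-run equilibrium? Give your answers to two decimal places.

P = 359.86, Y = 5132.29

After both shocks: AD is Y = 5852 − 2P and SRAS is Y = 814 + 12P.
Setting them equal: 5038 = 14P, so P = 359.86.
Substituting into AD, Y = 5132.29.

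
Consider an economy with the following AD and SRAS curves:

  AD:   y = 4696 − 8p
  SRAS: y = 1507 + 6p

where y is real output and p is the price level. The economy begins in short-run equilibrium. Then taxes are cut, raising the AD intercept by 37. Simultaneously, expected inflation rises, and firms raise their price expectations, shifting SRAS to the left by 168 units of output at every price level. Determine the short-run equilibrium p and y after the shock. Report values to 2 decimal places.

After both shocks: AD is y = 4733 − 8p and SRAS is y = 1339 + 6p.
Setting them equal: 3394 = 14p, so p = 242.43.
Substituting into AD, y = 2793.57.

p = 242.43, y = 2793.57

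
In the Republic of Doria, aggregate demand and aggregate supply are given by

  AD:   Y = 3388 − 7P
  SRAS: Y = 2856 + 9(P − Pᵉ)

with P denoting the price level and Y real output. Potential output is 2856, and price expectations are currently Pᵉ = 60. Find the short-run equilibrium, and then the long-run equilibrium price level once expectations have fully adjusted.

Short run: P = 67, Y = 2919. Long run: P = 76.

Short run: with Pᵉ = 60, SRAS is Y = 2316 + 9P. Setting AD = SRAS gives 1072 = 16P, so P = 67 and Y = 3388 − 7·67 = 2919.
Output 2919 is above potential 2856, so over time expected prices rise and SRAS shifts left until Y returns to 2856.
Long run: Y = 2856 on the AD curve gives 2856 = 3388 − 7P, so P = 76.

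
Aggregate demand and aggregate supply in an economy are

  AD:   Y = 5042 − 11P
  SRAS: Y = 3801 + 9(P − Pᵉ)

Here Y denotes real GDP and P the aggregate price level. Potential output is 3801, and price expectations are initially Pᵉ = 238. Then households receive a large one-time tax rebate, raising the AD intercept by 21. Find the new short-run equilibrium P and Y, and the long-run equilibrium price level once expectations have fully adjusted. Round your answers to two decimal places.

Short run: P = 170.20, Y = 3190.80. Long run: P = 114.73.

AD shifts right: new AD is Y = 5063 − 11P. With Pᵉ = 238, SRAS is Y = 1659 + 9P.
Short run: 5063 − 11P = 1659 + 9P gives 3404 = 20P, so P = 170.20 and Y = 5063 − 11P = 3190.80.
Y = 3190.80 is below potential 3801; expectations adjust and SRAS shifts right until Y = 3801.
Long run: on the new AD curve, 3801 = 5063 − 11P gives P = 114.73.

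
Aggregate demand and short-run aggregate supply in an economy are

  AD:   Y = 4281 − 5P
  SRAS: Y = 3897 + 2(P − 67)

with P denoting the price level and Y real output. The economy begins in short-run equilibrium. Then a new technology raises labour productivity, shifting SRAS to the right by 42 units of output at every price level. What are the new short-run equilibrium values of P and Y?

This is a positive supply shock: SRAS shifts right.
New SRAS: Y = 3805 + 2P.
Set AD = SRAS: 4281 − 5P = 3805 + 2P, so 476 = 7P and P = 68.
Y = 4281 − 5·68 = 3941.

P = 68, Y = 3941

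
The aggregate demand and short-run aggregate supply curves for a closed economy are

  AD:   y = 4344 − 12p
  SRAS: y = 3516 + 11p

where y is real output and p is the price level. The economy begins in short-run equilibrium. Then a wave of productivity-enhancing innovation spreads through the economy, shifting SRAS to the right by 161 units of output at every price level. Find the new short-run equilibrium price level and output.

p = 29, y = 3996

This is a positive supply shock: SRAS shifts right.
New SRAS: y = 3677 + 11p.
Set AD = SRAS: 4344 − 12p = 3677 + 11p, so 667 = 23p and p = 29.
y = 4344 − 12·29 = 3996.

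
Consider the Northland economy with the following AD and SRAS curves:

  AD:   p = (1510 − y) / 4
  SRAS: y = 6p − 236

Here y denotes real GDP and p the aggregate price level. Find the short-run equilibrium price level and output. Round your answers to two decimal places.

Rearrange AD to y = 1510 − 4p.
Set AD = SRAS: 1510 − 4p = 6p − 236, so 1746 = 10p and p = 174.60.
Substituting into AD, y = 1510 − 4p = 811.60.

p = 174.60, y = 811.60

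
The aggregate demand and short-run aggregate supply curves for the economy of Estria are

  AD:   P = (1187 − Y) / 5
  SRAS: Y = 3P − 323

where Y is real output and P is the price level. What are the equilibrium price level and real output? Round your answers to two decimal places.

P = 188.75, Y = 243.25

Rearrange AD to Y = 1187 − 5P.
Set AD = SRAS: 1187 − 5P = 3P − 323, so 1510 = 8P and P = 188.75.
Substituting into AD, Y = 1187 − 5P = 243.25.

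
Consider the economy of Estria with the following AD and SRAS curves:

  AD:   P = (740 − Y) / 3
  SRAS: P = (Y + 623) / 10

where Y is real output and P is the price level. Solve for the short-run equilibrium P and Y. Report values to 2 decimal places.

Rearrange AD to Y = 740 − 3P.
Rearrange SRAS to Y = 10P − 623.
Set AD = SRAS: 740 − 3P = 10P − 623, so 1363 = 13P and P = 104.85.
Substituting into AD, Y = 740 − 3P = 425.46.

P = 104.85, Y = 425.46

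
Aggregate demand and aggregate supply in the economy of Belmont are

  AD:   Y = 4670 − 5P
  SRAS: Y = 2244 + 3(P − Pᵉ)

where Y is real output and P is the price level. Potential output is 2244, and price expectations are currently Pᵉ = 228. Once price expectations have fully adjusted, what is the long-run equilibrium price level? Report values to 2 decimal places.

Short run: with Pᵉ = 228, SRAS is Y = 1560 + 3P. Setting AD = SRAS gives 3110 = 8P, so P = 388.75 and Y = 4670 − 5P = 2726.25.
Output 2726.25 is above potential 2244, so over time expected prices rise and SRAS shifts left until Y returns to 2244.
Long run: Y = 2244 on the AD curve gives 2244 = 4670 − 5P, so P = 485.20.

Long-run P = 485.20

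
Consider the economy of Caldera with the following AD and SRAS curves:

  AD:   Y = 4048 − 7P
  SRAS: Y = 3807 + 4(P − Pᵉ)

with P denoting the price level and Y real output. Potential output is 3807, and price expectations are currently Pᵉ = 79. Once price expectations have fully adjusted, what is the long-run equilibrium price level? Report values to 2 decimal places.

Long-run P = 34.43

Short run: with Pᵉ = 79, SRAS is Y = 3491 + 4P. Setting AD = SRAS gives 557 = 11P, so P = 50.64 and Y = 4048 − 7P = 3693.55.
Output 3693.55 is below potential 3807, so over time expected prices fall and SRAS shifts right until Y returns to 3807.
Long run: Y = 3807 on the AD curve gives 3807 = 4048 − 7P, so P = 34.43.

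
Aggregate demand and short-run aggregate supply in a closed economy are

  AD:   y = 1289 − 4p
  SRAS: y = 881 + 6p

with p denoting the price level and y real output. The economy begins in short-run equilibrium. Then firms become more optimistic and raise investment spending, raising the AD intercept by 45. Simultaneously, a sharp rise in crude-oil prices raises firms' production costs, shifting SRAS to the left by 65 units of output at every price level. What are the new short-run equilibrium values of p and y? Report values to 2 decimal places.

p = 51.80, y = 1126.80

After both shocks: AD is y = 1334 − 4p and SRAS is y = 816 + 6p.
Setting them equal: 518 = 10p, so p = 51.80.
Substituting into AD, y = 1126.80.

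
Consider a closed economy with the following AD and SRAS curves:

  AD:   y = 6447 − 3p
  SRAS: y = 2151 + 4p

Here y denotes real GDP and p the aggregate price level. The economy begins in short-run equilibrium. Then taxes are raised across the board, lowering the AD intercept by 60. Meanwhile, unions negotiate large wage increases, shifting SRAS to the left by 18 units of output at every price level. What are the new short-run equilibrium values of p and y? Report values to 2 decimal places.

After both shocks: AD is y = 6387 − 3p and SRAS is y = 2133 + 4p.
Setting them equal: 4254 = 7p, so p = 607.71.
Substituting into AD, y = 4563.86.

p = 607.71, y = 4563.86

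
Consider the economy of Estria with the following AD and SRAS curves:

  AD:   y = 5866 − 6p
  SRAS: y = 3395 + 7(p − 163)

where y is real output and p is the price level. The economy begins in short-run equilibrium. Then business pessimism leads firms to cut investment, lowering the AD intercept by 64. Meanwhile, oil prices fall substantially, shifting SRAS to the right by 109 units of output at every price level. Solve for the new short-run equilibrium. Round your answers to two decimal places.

After both shocks: AD is y = 5802 − 6p and SRAS is y = 2363 + 7p.
Setting them equal: 3439 = 13p, so p = 264.54.
Substituting into AD, y = 4214.77.

p = 264.54, y = 4214.77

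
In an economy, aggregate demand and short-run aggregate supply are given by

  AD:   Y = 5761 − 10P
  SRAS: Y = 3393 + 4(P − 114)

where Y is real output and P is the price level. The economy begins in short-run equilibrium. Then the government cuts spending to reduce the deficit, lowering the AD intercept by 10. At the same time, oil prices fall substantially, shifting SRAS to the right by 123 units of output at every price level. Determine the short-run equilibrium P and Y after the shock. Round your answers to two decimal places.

After both shocks: AD is Y = 5751 − 10P and SRAS is Y = 3060 + 4P.
Setting them equal: 2691 = 14P, so P = 192.21.
Substituting into AD, Y = 3828.86.

P = 192.21, Y = 3828.86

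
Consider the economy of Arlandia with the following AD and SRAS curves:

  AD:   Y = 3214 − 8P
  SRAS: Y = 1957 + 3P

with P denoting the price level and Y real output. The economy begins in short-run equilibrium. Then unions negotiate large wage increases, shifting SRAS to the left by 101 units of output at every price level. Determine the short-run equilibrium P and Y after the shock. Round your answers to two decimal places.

P = 123.45, Y = 2226.36

This is a negative supply shock: SRAS shifts left.
New SRAS: Y = 1856 + 3P.
Set AD = SRAS: 3214 − 8P = 1856 + 3P, so 1358 = 11P and P = 123.45.
Substituting into AD, Y = 2226.36.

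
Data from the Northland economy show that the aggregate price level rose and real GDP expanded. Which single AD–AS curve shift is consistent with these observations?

P rose and Y rose. An AD shift moves P and Y in the same direction; an SRAS shift moves them in opposite directions.
Here P and Y moved in the same direction, so the AD curve shifted.
Since Y rose, AD shifted right.

AD shifted right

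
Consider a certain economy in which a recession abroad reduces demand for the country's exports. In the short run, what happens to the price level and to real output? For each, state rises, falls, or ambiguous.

Price level: falls; output: falls

This is a negative demand shock: AD shifts left.
Moving along the upward-sloping SRAS curve, P falls and Y falls.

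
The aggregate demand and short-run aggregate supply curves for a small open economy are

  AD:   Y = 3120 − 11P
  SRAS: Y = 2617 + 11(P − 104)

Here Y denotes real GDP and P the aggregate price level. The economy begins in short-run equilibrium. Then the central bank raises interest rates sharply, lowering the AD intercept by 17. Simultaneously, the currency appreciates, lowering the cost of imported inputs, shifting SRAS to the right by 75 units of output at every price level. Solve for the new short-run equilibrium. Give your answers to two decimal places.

After both shocks: AD is Y = 3103 − 11P and SRAS is Y = 1548 + 11P.
Setting them equal: 1555 = 22P, so P = 70.68.
Substituting into AD, Y = 2325.50.

P = 70.68, Y = 2325.50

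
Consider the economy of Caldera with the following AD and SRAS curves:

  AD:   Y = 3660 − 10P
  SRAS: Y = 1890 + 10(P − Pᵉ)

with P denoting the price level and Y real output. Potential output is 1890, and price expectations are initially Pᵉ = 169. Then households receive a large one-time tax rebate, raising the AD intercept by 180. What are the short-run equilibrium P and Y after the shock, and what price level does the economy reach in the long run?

Short run: P = 182, Y = 2020. Long run: P = 195.

AD shifts right: new AD is Y = 3840 − 10P. With Pᵉ = 169, SRAS is Y = 200 + 10P.
Short run: 3840 − 10P = 200 + 10P gives 3640 = 20P, so P = 182 and Y = 3840 − 10·182 = 2020.
Y = 2020 is above potential 1890; expectations adjust and SRAS shifts left until Y = 1890.
Long run: on the new AD curve, 1890 = 3840 − 10P gives P = 195.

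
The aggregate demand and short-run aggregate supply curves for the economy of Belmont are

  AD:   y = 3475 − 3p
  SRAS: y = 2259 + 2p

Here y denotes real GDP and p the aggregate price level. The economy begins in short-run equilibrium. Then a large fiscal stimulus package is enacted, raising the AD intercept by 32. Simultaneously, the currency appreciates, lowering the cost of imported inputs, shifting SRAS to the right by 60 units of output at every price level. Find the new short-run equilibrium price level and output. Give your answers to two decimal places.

p = 237.60, y = 2794.20

After both shocks: AD is y = 3507 − 3p and SRAS is y = 2319 + 2p.
Setting them equal: 1188 = 5p, so p = 237.60.
Substituting into AD, y = 2794.20.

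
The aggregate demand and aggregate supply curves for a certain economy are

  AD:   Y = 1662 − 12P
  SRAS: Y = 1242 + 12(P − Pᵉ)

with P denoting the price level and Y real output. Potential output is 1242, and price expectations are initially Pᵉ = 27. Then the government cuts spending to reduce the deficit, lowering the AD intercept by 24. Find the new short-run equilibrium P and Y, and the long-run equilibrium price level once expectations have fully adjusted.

AD shifts left: new AD is Y = 1638 − 12P. With Pᵉ = 27, SRAS is Y = 918 + 12P.
Short run: 1638 − 12P = 918 + 12P gives 720 = 24P, so P = 30 and Y = 1638 − 12·30 = 1278.
Y = 1278 is above potential 1242; expectations adjust and SRAS shifts left until Y = 1242.
Long run: on the new AD curve, 1242 = 1638 − 12P gives P = 33.

Short run: P = 30, Y = 1278. Long run: P = 33.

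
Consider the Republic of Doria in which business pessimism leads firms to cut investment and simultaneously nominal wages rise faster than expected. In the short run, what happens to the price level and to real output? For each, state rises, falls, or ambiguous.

Price level: ambiguous; output: falls

The first event is a negative demand shock: AD shifts left, which by itself pushes P down and Y down.
The second is an adverse supply shock: SRAS shifts left, which by itself pushes P up and Y down.
The two shocks push P in opposite directions, so the effect on P is ambiguous. Both shocks push Y down, so Y falls.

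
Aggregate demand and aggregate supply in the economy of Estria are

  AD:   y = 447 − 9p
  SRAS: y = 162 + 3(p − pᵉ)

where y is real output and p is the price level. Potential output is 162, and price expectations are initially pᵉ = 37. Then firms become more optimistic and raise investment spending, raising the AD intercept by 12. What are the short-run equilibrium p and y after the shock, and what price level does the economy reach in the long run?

AD shifts right: new AD is y = 459 − 9p. With pᵉ = 37, SRAS is y = 51 + 3p.
Short run: 459 − 9p = 51 + 3p gives 408 = 12p, so p = 34 and y = 459 − 9·34 = 153.
y = 153 is below potential 162; expectations adjust and SRAS shifts right until y = 162.
Long run: on the new AD curve, 162 = 459 − 9p gives p = 33.

Short run: p = 34, y = 153. Long run: p = 33.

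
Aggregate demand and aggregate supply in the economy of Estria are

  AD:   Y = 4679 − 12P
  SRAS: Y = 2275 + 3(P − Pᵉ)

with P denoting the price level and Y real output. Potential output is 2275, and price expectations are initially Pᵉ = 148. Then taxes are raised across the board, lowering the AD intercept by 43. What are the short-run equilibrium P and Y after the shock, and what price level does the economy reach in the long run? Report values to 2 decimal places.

AD shifts left: new AD is Y = 4636 − 12P. With Pᵉ = 148, SRAS is Y = 1831 + 3P.
Short run: 4636 − 12P = 1831 + 3P gives 2805 = 15P, so P = 187.00 and Y = 4636 − 12P = 2392.00.
Y = 2392.00 is above potential 2275; expectations adjust and SRAS shifts left until Y = 2275.
Long run: on the new AD curve, 2275 = 4636 − 12P gives P = 196.75.

Short run: P = 187.00, Y = 2392.00. Long run: P = 196.75.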